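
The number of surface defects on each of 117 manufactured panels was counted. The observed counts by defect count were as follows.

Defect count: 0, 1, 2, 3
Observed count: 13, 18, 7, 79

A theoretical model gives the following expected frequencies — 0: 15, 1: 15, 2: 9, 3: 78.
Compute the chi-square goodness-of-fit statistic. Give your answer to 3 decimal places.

1.324

0: (13 − 15)²/15 = 4/15 = 0.2667
1: (18 − 15)²/15 = 9/15 = 0.6000
2: (7 − 9)²/9 = 4/9 = 0.4444
3: (79 − 78)²/78 = 1/78 = 0.0128
Sum = 1.324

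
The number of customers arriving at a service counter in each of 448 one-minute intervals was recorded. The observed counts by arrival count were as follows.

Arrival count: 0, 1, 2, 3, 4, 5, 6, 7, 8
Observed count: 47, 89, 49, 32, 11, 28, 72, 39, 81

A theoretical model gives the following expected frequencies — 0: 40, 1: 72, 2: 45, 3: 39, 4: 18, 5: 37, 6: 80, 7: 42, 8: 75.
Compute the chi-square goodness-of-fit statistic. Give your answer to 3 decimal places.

13.257

0: (47 − 40)²/40 = 49/40 = 1.2250
1: (89 − 72)²/72 = 289/72 = 4.0139
2: (49 − 45)²/45 = 16/45 = 0.3556
3: (32 − 39)²/39 = 49/39 = 1.2564
4: (11 − 18)²/18 = 49/18 = 2.7222
5: (28 − 37)²/37 = 81/37 = 2.1892
6: (72 − 80)²/80 = 64/80 = 0.8000
7: (39 − 42)²/42 = 9/42 = 0.2143
8: (81 − 75)²/75 = 36/75 = 0.4800
Sum = 13.257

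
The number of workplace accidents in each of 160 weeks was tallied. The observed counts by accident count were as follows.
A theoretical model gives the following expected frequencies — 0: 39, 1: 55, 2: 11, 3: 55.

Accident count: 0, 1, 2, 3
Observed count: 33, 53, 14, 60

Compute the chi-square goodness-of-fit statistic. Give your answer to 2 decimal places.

cat         O        E   (O−E)²/E
0          33       39      0.923
1          53       55      0.073
2          14       11      0.818
3          60       55      0.455
Sum = 2.27

2.27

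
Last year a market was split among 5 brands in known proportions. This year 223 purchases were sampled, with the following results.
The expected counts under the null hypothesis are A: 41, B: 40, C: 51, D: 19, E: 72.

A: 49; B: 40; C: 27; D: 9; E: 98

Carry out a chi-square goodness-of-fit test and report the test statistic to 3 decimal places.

27.507

A: (49 − 41)²/41 = 64/41 = 1.5610
B: (40 − 40)²/40 = 0/40 = 0.0000
C: (27 − 51)²/51 = 576/51 = 11.2941
D: (9 − 19)²/19 = 100/19 = 5.2632
E: (98 − 72)²/72 = 676/72 = 9.3889
Sum = 27.507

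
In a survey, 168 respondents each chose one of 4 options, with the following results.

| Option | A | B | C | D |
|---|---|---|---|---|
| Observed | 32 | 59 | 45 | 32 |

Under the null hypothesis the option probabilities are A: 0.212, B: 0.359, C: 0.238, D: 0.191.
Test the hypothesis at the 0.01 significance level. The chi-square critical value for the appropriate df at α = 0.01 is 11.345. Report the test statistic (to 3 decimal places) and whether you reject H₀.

Expected counts E_i = n·p_i: 168×0.212 = 35.616, 168×0.359 = 60.312, 168×0.238 = 39.984, 168×0.191 = 32.088.
A: (32 − 35.616)²/35.616 = 13.075456/35.616 = 0.3671
B: (59 − 60.312)²/60.312 = 1.721344/60.312 = 0.0285
C: (45 − 39.984)²/39.984 = 25.160256/39.984 = 0.6293
D: (32 − 32.088)²/32.088 = 0.007744/32.088 = 0.0002
Sum = 1.025
df = 3. Since 1.025 < 11.345, we do not reject H₀.

1.025; do not reject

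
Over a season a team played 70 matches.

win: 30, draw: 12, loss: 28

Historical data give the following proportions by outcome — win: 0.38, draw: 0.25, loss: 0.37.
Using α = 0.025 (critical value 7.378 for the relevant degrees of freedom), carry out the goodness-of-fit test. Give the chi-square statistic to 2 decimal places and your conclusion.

2.33; do not reject

Expected counts E_i = n·p_i: 70×0.38 = 26.6, 70×0.25 = 17.5, 70×0.37 = 25.9.
win: (30 − 26.6)²/26.6 = 11.56/26.6 = 0.435
draw: (12 − 17.5)²/17.5 = 30.25/17.5 = 1.729
loss: (28 − 25.9)²/25.9 = 4.41/25.9 = 0.170
Sum = 2.33
df = 2. Since 2.33 < 7.378, we do not reject H₀.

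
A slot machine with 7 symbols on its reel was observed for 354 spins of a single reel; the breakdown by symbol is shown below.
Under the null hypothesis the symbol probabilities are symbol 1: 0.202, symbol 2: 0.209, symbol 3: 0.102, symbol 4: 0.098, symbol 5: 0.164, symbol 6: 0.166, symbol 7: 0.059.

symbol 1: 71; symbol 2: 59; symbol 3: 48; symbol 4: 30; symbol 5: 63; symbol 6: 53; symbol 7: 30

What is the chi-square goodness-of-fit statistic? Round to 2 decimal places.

12.55

Expected counts E_i = n·p_i: 354×0.202 = 71.508, 354×0.209 = 73.986, 354×0.102 = 36.108, 354×0.098 = 34.692, 354×0.164 = 58.056, 354×0.166 = 58.764, 354×0.059 = 20.886.
χ² = (71−71.508)²/71.508 + (59−73.986)²/73.986 + (48−36.108)²/36.108 + (30−34.692)²/34.692 + (63−58.056)²/58.056 + (53−58.764)²/58.764 + (30−20.886)²/20.886
   = 0.004 + 3.035 + 3.917 + 0.635 + 0.421 + 0.565 + 3.977
Sum = 12.55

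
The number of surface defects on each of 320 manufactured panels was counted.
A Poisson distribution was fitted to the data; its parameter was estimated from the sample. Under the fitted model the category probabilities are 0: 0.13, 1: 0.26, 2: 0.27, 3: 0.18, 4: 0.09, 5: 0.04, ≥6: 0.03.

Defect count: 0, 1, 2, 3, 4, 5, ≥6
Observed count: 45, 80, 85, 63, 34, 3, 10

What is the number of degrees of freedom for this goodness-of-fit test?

5

There are k = 7 categories and 1 parameter estimated from the data, so df = 7 − 1 − 1 = 5.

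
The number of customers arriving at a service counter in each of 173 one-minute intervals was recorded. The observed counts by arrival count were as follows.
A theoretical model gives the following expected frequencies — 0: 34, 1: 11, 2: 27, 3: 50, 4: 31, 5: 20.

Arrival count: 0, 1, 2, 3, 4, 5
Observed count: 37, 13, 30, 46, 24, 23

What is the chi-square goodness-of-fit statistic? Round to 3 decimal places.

χ² = (37−34)²/34 + (13−11)²/11 + (30−27)²/27 + (46−50)²/50 + (24−31)²/31 + (23−20)²/20
   = 0.2647 + 0.3636 + 0.3333 + 0.3200 + 1.5806 + 0.4500
Sum = 3.312

3.312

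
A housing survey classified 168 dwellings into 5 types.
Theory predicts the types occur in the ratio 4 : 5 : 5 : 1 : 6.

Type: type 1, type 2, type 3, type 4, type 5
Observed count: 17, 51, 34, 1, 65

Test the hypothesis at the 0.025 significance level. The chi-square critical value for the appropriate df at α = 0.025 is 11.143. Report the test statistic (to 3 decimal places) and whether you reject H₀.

23.102; reject

Ratio total = 21. Expected counts: 168×4/21 = 32, 168×5/21 = 40, 168×5/21 = 40, 168×1/21 = 8, 168×6/21 = 48.
type 1: (17 − 32)²/32 = 225/32 = 7.0313
type 2: (51 − 40)²/40 = 121/40 = 3.0250
type 3: (34 − 40)²/40 = 36/40 = 0.9000
type 4: (1 − 8)²/8 = 49/8 = 6.1250
type 5: (65 − 48)²/48 = 289/48 = 6.0208
Sum = 23.102
df = 4. Since 23.102 > 11.143, we reject H₀.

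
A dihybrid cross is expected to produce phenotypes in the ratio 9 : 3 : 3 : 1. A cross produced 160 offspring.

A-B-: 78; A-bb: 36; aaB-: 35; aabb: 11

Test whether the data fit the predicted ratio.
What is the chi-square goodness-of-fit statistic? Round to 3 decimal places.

Ratio total = 16. Expected counts: 160×9/16 = 90, 160×3/16 = 30, 160×3/16 = 30, 160×1/16 = 10.
cat         O        E   (O−E)²/E
A-B-       78       90     1.6000
A-bb       36       30     1.2000
aaB-       35       30     0.8333
aabb       11       10     0.1000
Sum = 3.733

3.733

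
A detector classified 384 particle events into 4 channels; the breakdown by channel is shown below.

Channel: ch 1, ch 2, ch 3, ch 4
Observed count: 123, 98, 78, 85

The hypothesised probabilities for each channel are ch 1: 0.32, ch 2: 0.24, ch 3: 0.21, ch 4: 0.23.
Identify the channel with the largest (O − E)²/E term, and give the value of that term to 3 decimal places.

ch 2, 0.370

Expected counts E_i = n·p_i: 384×0.32 = 122.88, 384×0.24 = 92.16, 384×0.21 = 80.64, 384×0.23 = 88.32.
cat         O        E   (O−E)²/E
ch 1      123   122.88     0.0001
ch 2       98    92.16     0.3701
ch 3       78    80.64     0.0864
ch 4       85    88.32     0.1248
The largest term is for ch 2: 0.370.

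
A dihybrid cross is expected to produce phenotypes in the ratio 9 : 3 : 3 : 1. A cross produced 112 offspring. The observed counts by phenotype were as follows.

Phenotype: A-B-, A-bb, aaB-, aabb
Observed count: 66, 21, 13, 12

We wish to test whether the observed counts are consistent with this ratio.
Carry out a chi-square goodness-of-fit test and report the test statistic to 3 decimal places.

6.762

Ratio total = 16. Expected counts: 112×9/16 = 63, 112×3/16 = 21, 112×3/16 = 21, 112×1/16 = 7.
A-B-: (66 − 63)²/63 = 9/63 = 0.1429
A-bb: (21 − 21)²/21 = 0/21 = 0.0000
aaB-: (13 − 21)²/21 = 64/21 = 3.0476
aabb: (12 − 7)²/7 = 25/7 = 3.5714
Sum = 6.762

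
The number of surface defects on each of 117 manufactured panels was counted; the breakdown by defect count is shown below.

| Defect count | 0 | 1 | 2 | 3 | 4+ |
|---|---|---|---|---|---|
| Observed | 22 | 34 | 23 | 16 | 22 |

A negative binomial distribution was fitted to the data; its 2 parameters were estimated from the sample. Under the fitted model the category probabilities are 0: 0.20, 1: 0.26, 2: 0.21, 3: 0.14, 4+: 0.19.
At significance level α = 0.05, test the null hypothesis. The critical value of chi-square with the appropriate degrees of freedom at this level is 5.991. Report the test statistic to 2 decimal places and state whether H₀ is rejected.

Expected counts E_i = n·p_i: 117×0.20 = 23.4, 117×0.26 = 30.42, 117×0.21 = 24.57, 117×0.14 = 16.38, 117×0.19 = 22.23.
χ² = (22−23.4)²/23.4 + (34−30.42)²/30.42 + (23−24.57)²/24.57 + (16−16.38)²/16.38 + (22−22.23)²/22.23
   = 0.084 + 0.421 + 0.100 + 0.009 + 0.002
Sum = 0.62
df = 2. Since 0.62 < 5.991, we do not reject H₀.

0.62; do not reject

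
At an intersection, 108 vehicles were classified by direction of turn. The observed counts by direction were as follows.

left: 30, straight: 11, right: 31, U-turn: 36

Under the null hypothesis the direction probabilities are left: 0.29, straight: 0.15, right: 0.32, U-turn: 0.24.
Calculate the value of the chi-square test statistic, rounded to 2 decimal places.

6.01

Expected counts E_i = n·p_i: 108×0.29 = 31.32, 108×0.15 = 16.2, 108×0.32 = 34.56, 108×0.24 = 25.92.
cat           O        E   (O−E)²/E
left         30    31.32      0.056
straight     11     16.2      1.669
right        31    34.56      0.367
U-turn       36    25.92      3.920
Sum = 6.01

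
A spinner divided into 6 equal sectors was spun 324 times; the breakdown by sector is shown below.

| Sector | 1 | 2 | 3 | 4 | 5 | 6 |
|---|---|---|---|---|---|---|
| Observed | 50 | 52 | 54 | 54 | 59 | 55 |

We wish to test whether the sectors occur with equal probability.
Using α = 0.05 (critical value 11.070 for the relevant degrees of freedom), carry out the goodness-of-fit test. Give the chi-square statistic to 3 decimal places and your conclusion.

Expected count for each of the 6 categories: 324/6 = 54.
χ² = (50−54)²/54 + (52−54)²/54 + (54−54)²/54 + (54−54)²/54 + (59−54)²/54 + (55−54)²/54
   = 0.2963 + 0.0741 + 0.0000 + 0.0000 + 0.4630 + 0.0185
Sum = 0.852
df = 5. Since 0.852 < 11.070, we do not reject H₀.

0.852; do not reject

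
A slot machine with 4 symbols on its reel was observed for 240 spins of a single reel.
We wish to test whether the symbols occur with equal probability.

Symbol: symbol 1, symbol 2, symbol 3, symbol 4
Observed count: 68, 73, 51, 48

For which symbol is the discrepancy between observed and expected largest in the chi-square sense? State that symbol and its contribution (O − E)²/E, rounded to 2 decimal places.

symbol 2, 2.82

Under H₀ each category has probability 1/4, so each expected count is 240/4 = 60.
χ² = (68−60)²/60 + (73−60)²/60 + (51−60)²/60 + (48−60)²/60
   = 1.067 + 2.817 + 1.350 + 2.400
The largest term is for symbol 2: 2.82.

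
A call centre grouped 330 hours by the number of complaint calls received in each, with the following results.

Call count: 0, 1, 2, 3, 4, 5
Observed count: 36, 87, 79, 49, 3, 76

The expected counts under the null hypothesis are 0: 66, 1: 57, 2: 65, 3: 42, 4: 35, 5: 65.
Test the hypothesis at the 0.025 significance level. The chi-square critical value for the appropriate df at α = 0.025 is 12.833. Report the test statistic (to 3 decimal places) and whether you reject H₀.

64.727; reject

χ² = (36−66)²/66 + (87−57)²/57 + (79−65)²/65 + (49−42)²/42 + (3−35)²/35 + (76−65)²/65
   = 13.6364 + 15.7895 + 3.0154 + 1.1667 + 29.2571 + 1.8615
Sum = 64.727
df = 5. Since 64.727 > 12.833, we reject H₀.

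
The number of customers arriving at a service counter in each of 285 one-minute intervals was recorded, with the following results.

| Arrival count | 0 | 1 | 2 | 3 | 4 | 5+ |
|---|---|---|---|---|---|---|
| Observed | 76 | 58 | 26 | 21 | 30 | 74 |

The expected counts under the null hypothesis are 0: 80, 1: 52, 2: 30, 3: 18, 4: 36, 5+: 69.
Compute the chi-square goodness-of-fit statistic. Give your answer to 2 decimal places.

χ² = (76−80)²/80 + (58−52)²/52 + (26−30)²/30 + (21−18)²/18 + (30−36)²/36 + (74−69)²/69
   = 0.200 + 0.692 + 0.533 + 0.500 + 1.000 + 0.362
Sum = 3.29

3.29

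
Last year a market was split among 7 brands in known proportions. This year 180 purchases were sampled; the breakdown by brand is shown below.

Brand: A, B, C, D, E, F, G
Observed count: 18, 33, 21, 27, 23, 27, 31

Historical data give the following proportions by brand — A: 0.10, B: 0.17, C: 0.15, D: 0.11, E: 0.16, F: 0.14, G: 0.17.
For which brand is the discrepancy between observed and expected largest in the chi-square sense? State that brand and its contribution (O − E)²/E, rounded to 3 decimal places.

D, 2.618

Expected counts E_i = n·p_i: 180×0.10 = 18, 180×0.17 = 30.6, 180×0.15 = 27, 180×0.11 = 19.8, 180×0.16 = 28.8, 180×0.14 = 25.2, 180×0.17 = 30.6.
A: (18 − 18)²/18 = 0/18 = 0.0000
B: (33 − 30.6)²/30.6 = 5.76/30.6 = 0.1882
C: (21 − 27)²/27 = 36/27 = 1.3333
D: (27 − 19.8)²/19.8 = 51.84/19.8 = 2.6182
E: (23 − 28.8)²/28.8 = 33.64/28.8 = 1.1681
F: (27 − 25.2)²/25.2 = 3.24/25.2 = 0.1286
G: (31 − 30.6)²/30.6 = 0.16/30.6 = 0.0052
The largest term is for D: 2.618.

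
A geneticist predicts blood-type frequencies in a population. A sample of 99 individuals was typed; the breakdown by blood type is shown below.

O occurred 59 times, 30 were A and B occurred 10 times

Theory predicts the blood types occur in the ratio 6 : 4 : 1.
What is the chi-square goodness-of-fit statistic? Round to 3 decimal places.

1.574

Ratio total = 11. Expected counts: 99×6/11 = 54, 99×4/11 = 36, 99×1/11 = 9.
O: (59 − 54)²/54 = 25/54 = 0.4630
A: (30 − 36)²/36 = 36/36 = 1.0000
B: (10 − 9)²/9 = 1/9 = 0.1111
Sum = 1.574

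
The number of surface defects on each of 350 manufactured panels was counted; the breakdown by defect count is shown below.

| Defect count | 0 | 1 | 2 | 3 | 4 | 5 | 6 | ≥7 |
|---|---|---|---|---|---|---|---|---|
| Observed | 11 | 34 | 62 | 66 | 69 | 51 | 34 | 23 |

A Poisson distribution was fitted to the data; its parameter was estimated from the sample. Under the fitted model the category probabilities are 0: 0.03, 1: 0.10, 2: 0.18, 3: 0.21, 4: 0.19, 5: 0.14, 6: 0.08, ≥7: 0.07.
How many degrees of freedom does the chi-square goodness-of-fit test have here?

6

There are k = 8 categories and 1 parameter estimated from the data, so df = 8 − 1 − 1 = 6.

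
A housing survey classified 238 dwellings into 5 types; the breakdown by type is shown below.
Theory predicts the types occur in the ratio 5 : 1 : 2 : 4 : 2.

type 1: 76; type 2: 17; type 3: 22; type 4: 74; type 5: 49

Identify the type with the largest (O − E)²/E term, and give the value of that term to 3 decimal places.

Ratio total = 14. Expected counts: 238×5/14 = 85, 238×1/14 = 17, 238×2/14 = 34, 238×4/14 = 68, 238×2/14 = 34.
χ² = (76−85)²/85 + (17−17)²/17 + (22−34)²/34 + (74−68)²/68 + (49−34)²/34
   = 0.9529 + 0.0000 + 4.2353 + 0.5294 + 6.6176
The largest term is for type 5: 6.618.

type 5, 6.618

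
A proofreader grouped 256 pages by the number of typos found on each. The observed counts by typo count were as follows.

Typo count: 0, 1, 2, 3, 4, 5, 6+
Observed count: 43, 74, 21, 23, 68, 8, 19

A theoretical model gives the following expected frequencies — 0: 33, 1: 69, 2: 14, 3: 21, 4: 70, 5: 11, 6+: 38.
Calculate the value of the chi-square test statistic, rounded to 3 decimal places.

cat         O        E   (O−E)²/E
0          43       33     3.0303
1          74       69     0.3623
2          21       14     3.5000
3          23       21     0.1905
4          68       70     0.0571
5           8       11     0.8182
6+         19       38     9.5000
Sum = 17.458

17.458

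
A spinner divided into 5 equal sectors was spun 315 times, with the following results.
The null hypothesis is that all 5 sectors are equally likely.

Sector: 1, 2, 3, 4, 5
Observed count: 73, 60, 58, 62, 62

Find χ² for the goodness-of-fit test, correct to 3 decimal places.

Expected count for each of the 5 categories: 315/5 = 63.
χ² = (73−63)²/63 + (60−63)²/63 + (58−63)²/63 + (62−63)²/63 + (62−63)²/63
   = 1.5873 + 0.1429 + 0.3968 + 0.0159 + 0.0159
Sum = 2.159

2.159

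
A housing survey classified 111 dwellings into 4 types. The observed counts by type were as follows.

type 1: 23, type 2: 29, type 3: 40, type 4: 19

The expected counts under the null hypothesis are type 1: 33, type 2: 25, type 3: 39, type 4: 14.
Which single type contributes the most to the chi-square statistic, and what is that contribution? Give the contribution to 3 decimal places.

type 1, 3.030

cat         O        E   (O−E)²/E
type 1     23       33     3.0303
type 2     29       25     0.6400
type 3     40       39     0.0256
type 4     19       14     1.7857
The largest term is for type 1: 3.030.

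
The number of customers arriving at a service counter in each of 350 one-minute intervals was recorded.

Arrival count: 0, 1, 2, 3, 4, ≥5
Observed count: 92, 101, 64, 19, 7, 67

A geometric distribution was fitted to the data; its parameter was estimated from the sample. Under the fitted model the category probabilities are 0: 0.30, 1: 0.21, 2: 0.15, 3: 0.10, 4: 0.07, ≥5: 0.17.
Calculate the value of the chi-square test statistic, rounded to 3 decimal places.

Expected counts E_i = n·p_i: 350×0.30 = 105, 350×0.21 = 73.5, 350×0.15 = 52.5, 350×0.10 = 35, 350×0.07 = 24.5, 350×0.17 = 59.5.
cat         O        E   (O−E)²/E
0          92      105     1.6095
1         101     73.5    10.2891
2          64     52.5     2.5190
3          19       35     7.3143
4           7     24.5    12.5000
≥5         67     59.5     0.9454
Sum = 35.177

35.177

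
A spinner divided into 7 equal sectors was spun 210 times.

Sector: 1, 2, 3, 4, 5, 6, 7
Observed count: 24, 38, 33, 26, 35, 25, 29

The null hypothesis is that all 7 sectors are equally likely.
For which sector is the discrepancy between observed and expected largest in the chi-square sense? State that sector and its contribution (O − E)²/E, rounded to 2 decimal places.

Expected count for each of the 7 categories: 210/7 = 30.
1: (24 − 30)²/30 = 36/30 = 1.200
2: (38 − 30)²/30 = 64/30 = 2.133
3: (33 − 30)²/30 = 9/30 = 0.300
4: (26 − 30)²/30 = 16/30 = 0.533
5: (35 − 30)²/30 = 25/30 = 0.833
6: (25 − 30)²/30 = 25/30 = 0.833
7: (29 − 30)²/30 = 1/30 = 0.033
The largest term is for 2: 2.13.

2, 2.13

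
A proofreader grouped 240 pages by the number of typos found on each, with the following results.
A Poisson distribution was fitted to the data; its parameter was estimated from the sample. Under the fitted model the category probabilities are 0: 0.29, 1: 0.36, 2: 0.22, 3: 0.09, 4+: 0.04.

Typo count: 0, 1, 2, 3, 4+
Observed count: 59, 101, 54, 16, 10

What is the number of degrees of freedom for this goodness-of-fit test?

There are k = 5 categories and 1 parameter estimated from the data, so df = 5 − 1 − 1 = 3.

3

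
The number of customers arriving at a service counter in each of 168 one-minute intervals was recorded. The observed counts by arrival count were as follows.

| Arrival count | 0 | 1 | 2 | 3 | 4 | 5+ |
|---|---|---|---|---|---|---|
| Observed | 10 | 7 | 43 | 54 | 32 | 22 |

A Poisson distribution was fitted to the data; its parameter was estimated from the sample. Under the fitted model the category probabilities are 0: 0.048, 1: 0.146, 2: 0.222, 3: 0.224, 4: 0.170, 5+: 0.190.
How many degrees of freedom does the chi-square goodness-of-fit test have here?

4

There are k = 6 categories and 1 parameter estimated from the data, so df = 6 − 1 − 1 = 4.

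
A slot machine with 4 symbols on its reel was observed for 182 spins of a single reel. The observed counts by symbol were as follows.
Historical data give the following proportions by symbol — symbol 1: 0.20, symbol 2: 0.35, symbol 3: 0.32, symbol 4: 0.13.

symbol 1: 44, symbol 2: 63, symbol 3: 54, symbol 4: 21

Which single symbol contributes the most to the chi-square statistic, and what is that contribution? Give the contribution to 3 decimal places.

Expected counts E_i = n·p_i: 182×0.20 = 36.4, 182×0.35 = 63.7, 182×0.32 = 58.24, 182×0.13 = 23.66.
χ² = (44−36.4)²/36.4 + (63−63.7)²/63.7 + (54−58.24)²/58.24 + (21−23.66)²/23.66
   = 1.5868 + 0.0077 + 0.3087 + 0.2991
The largest term is for symbol 1: 1.587.

symbol 1, 1.587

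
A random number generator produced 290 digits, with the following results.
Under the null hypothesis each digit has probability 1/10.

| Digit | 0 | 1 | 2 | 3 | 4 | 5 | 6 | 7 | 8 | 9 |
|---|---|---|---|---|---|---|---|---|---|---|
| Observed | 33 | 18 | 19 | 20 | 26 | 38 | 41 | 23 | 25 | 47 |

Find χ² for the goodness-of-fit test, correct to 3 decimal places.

Under H₀ each category has probability 1/10, so each expected count is 290/10 = 29.
0: (33 − 29)²/29 = 16/29 = 0.5517
1: (18 − 29)²/29 = 121/29 = 4.1724
2: (19 − 29)²/29 = 100/29 = 3.4483
3: (20 − 29)²/29 = 81/29 = 2.7931
4: (26 − 29)²/29 = 9/29 = 0.3103
5: (38 − 29)²/29 = 81/29 = 2.7931
6: (41 − 29)²/29 = 144/29 = 4.9655
7: (23 − 29)²/29 = 36/29 = 1.2414
8: (25 − 29)²/29 = 16/29 = 0.5517
9: (47 − 29)²/29 = 324/29 = 11.1724
Sum = 32.000

32.000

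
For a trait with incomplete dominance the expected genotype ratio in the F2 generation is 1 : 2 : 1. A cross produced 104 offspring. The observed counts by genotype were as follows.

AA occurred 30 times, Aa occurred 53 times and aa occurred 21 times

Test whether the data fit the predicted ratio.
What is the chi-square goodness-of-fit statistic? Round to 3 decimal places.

Ratio total = 4. Expected counts: 104×1/4 = 26, 104×2/4 = 52, 104×1/4 = 26.
cat         O        E   (O−E)²/E
AA         30       26     0.6154
Aa         53       52     0.0192
aa         21       26     0.9615
Sum = 1.596

1.596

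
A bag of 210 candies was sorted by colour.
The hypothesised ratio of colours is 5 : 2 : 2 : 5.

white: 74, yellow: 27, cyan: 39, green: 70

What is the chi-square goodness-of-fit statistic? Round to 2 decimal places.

3.35

Ratio total = 14. Expected counts: 210×5/14 = 75, 210×2/14 = 30, 210×2/14 = 30, 210×5/14 = 75.
χ² = (74−75)²/75 + (27−30)²/30 + (39−30)²/30 + (70−75)²/75
   = 0.013 + 0.300 + 2.700 + 0.333
Sum = 3.35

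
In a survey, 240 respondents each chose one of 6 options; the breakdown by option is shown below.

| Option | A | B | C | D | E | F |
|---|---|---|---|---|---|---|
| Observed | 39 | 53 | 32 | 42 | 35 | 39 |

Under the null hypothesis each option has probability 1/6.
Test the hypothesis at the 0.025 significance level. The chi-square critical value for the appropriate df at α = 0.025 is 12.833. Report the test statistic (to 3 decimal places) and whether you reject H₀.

6.600; do not reject

Under H₀ each category has probability 1/6, so each expected count is 240/6 = 40.
χ² = (39−40)²/40 + (53−40)²/40 + (32−40)²/40 + (42−40)²/40 + (35−40)²/40 + (39−40)²/40
   = 0.0250 + 4.2250 + 1.6000 + 0.1000 + 0.6250 + 0.0250
Sum = 6.600
df = 5. Since 6.600 < 12.833, we do not reject H₀.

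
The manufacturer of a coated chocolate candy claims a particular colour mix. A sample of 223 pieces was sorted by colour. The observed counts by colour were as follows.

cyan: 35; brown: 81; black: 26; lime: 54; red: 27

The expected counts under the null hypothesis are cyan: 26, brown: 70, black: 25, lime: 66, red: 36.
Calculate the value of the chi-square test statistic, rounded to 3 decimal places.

9.316

cat         O        E   (O−E)²/E
cyan       35       26     3.1154
brown      81       70     1.7286
black      26       25     0.0400
lime       54       66     2.1818
red        27       36     2.2500
Sum = 9.316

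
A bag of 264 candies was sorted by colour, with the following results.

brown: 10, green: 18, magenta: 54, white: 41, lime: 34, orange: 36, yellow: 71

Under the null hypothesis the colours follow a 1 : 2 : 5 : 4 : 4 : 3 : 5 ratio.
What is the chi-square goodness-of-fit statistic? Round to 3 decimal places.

8.241

Ratio total = 24. Expected counts: 264×1/24 = 11, 264×2/24 = 22, 264×5/24 = 55, 264×4/24 = 44, 264×4/24 = 44, 264×3/24 = 33, 264×5/24 = 55.
χ² = (10−11)²/11 + (18−22)²/22 + (54−55)²/55 + (41−44)²/44 + (34−44)²/44 + (36−33)²/33 + (71−55)²/55
   = 0.0909 + 0.7273 + 0.0182 + 0.2045 + 2.2727 + 0.2727 + 4.6545
Sum = 8.241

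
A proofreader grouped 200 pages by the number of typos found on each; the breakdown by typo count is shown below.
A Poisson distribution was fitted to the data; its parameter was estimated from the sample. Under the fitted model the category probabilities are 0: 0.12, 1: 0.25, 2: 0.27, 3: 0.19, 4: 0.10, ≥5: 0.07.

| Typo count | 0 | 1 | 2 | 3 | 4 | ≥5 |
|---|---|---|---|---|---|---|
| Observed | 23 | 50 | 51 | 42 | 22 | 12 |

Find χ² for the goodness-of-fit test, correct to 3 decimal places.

1.115

Expected counts E_i = n·p_i: 200×0.12 = 24, 200×0.25 = 50, 200×0.27 = 54, 200×0.19 = 38, 200×0.10 = 20, 200×0.07 = 14.
χ² = (23−24)²/24 + (50−50)²/50 + (51−54)²/54 + (42−38)²/38 + (22−20)²/20 + (12−14)²/14
   = 0.0417 + 0.0000 + 0.1667 + 0.4211 + 0.2000 + 0.2857
Sum = 1.115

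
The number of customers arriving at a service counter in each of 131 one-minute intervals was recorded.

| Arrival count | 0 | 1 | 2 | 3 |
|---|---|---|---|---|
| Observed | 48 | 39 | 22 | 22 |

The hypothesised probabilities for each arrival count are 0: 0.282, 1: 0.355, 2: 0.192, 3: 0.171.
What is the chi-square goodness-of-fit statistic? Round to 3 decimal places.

4.923

Expected counts E_i = n·p_i: 131×0.282 = 36.942, 131×0.355 = 46.505, 131×0.192 = 25.152, 131×0.171 = 22.401.
0: (48 − 36.942)²/36.942 = 122.279364/36.942 = 3.3100
1: (39 − 46.505)²/46.505 = 56.325025/46.505 = 1.2112
2: (22 − 25.152)²/25.152 = 9.935104/25.152 = 0.3950
3: (22 − 22.401)²/22.401 = 0.160801/22.401 = 0.0072
Sum = 4.923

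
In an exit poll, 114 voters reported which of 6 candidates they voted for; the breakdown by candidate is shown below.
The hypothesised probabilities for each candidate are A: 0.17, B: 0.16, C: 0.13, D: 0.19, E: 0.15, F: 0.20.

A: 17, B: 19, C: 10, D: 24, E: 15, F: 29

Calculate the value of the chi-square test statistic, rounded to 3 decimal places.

4.088

Expected counts E_i = n·p_i: 114×0.17 = 19.38, 114×0.16 = 18.24, 114×0.13 = 14.82, 114×0.19 = 21.66, 114×0.15 = 17.1, 114×0.20 = 22.8.
A: (17 − 19.38)²/19.38 = 5.6644/19.38 = 0.2923
B: (19 − 18.24)²/18.24 = 0.5776/18.24 = 0.0317
C: (10 − 14.82)²/14.82 = 23.2324/14.82 = 1.5676
D: (24 − 21.66)²/21.66 = 5.4756/21.66 = 0.2528
E: (15 − 17.1)²/17.1 = 4.41/17.1 = 0.2579
F: (29 − 22.8)²/22.8 = 38.44/22.8 = 1.6860
Sum = 4.088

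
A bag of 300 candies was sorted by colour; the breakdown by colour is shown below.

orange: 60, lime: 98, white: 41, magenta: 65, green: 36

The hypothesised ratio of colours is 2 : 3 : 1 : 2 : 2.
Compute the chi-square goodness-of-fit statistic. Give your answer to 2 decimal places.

14.76

Ratio total = 10. Expected counts: 300×2/10 = 60, 300×3/10 = 90, 300×1/10 = 30, 300×2/10 = 60, 300×2/10 = 60.
orange: (60 − 60)²/60 = 0/60 = 0.000
lime: (98 − 90)²/90 = 64/90 = 0.711
white: (41 − 30)²/30 = 121/30 = 4.033
magenta: (65 − 60)²/60 = 25/60 = 0.417
green: (36 − 60)²/60 = 576/60 = 9.600
Sum = 14.76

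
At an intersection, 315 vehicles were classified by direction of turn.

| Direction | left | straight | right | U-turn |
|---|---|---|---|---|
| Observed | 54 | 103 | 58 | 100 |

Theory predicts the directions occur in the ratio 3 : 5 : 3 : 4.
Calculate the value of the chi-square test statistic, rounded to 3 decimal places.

Ratio total = 15. Expected counts: 315×3/15 = 63, 315×5/15 = 105, 315×3/15 = 63, 315×4/15 = 84.
cat           O        E   (O−E)²/E
left         54       63     1.2857
straight    103      105     0.0381
right        58       63     0.3968
U-turn      100       84     3.0476
Sum = 4.768

4.768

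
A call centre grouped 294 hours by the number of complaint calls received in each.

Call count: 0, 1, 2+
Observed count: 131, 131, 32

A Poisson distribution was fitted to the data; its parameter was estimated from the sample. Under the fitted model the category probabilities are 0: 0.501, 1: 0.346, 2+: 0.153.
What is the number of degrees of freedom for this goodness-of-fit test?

1

There are k = 3 categories and 1 parameter estimated from the data, so df = 3 − 1 − 1 = 1.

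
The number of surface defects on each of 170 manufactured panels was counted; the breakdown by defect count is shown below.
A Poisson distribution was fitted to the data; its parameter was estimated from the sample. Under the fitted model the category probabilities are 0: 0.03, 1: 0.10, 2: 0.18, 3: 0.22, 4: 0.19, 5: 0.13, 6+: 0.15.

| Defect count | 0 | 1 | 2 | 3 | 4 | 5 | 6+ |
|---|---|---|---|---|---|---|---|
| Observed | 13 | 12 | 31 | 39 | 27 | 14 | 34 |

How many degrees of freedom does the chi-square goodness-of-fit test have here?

There are k = 7 categories and 1 parameter estimated from the data, so df = 7 − 1 − 1 = 5.

5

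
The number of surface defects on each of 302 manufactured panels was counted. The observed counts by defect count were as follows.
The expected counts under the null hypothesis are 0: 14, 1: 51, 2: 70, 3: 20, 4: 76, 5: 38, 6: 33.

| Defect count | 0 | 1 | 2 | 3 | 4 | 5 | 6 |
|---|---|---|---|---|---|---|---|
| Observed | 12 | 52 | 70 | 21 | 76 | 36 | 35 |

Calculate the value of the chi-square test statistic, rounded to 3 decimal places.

0.582

cat         O        E   (O−E)²/E
0          12       14     0.2857
1          52       51     0.0196
2          70       70     0.0000
3          21       20     0.0500
4          76       76     0.0000
5          36       38     0.1053
6          35       33     0.1212
Sum = 0.582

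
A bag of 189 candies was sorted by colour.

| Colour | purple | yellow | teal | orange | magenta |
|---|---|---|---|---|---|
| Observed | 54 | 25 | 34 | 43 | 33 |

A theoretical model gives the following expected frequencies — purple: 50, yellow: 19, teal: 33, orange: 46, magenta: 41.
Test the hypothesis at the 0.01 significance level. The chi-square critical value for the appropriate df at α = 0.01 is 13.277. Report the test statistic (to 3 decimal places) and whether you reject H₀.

4.002; do not reject

cat          O        E   (O−E)²/E
purple      54       50     0.3200
yellow      25       19     1.8947
teal        34       33     0.0303
orange      43       46     0.1957
magenta     33       41     1.5610
Sum = 4.002
df = 4. Since 4.002 < 13.277, we do not reject H₀.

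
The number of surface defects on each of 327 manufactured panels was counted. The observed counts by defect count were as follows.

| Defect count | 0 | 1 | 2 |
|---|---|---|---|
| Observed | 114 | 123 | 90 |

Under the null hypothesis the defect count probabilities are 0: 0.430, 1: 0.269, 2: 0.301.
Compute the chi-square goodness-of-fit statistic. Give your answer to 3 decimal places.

Expected counts E_i = n·p_i: 327×0.430 = 140.61, 327×0.269 = 87.963, 327×0.301 = 98.427.
cat         O        E   (O−E)²/E
0         114   140.61     5.0359
1         123   87.963    13.9558
2          90   98.427     0.7215
Sum = 19.713

19.713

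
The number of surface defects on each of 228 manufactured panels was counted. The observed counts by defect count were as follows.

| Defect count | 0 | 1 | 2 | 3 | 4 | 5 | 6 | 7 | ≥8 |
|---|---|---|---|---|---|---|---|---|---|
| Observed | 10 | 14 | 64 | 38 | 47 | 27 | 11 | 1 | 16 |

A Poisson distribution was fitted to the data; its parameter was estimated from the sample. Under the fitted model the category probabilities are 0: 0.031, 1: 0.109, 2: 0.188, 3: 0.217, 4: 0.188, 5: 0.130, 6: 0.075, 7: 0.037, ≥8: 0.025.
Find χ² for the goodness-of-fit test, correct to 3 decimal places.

Expected counts E_i = n·p_i: 228×0.031 = 7.068, 228×0.109 = 24.852, 228×0.188 = 42.864, 228×0.217 = 49.476, 228×0.188 = 42.864, 228×0.130 = 29.64, 228×0.075 = 17.1, 228×0.037 = 8.436, 228×0.025 = 5.7.
χ² = (10−7.068)²/7.068 + (14−24.852)²/24.852 + (64−42.864)²/42.864 + (38−49.476)²/49.476 + (47−42.864)²/42.864 + (27−29.64)²/29.64 + (11−17.1)²/17.1 + (1−8.436)²/8.436 + (16−5.7)²/5.7
   = 1.2163 + 4.7387 + 10.4220 + 2.6619 + 0.3991 + 0.2351 + 2.1760 + 6.5545 + 18.6123
Sum = 47.016

47.016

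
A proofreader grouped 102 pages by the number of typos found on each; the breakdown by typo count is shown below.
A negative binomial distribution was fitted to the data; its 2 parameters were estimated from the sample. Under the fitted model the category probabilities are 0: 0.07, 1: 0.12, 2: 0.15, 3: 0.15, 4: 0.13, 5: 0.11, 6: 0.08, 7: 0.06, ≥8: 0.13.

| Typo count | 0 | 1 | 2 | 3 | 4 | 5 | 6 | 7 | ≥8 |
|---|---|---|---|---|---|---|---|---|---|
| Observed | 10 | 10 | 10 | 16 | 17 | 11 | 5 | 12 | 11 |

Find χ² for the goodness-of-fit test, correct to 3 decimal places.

Expected counts E_i = n·p_i: 102×0.07 = 7.14, 102×0.12 = 12.24, 102×0.15 = 15.3, 102×0.15 = 15.3, 102×0.13 = 13.26, 102×0.11 = 11.22, 102×0.08 = 8.16, 102×0.06 = 6.12, 102×0.13 = 13.26.
0: (10 − 7.14)²/7.14 = 8.1796/7.14 = 1.1456
1: (10 − 12.24)²/12.24 = 5.0176/12.24 = 0.4099
2: (10 − 15.3)²/15.3 = 28.09/15.3 = 1.8359
3: (16 − 15.3)²/15.3 = 0.49/15.3 = 0.0320
4: (17 − 13.26)²/13.26 = 13.9876/13.26 = 1.0549
5: (11 − 11.22)²/11.22 = 0.0484/11.22 = 0.0043
6: (5 − 8.16)²/8.16 = 9.9856/8.16 = 1.2237
7: (12 − 6.12)²/6.12 = 34.5744/6.12 = 5.6494
≥8: (11 − 13.26)²/13.26 = 5.1076/13.26 = 0.3852
Sum = 11.741

11.741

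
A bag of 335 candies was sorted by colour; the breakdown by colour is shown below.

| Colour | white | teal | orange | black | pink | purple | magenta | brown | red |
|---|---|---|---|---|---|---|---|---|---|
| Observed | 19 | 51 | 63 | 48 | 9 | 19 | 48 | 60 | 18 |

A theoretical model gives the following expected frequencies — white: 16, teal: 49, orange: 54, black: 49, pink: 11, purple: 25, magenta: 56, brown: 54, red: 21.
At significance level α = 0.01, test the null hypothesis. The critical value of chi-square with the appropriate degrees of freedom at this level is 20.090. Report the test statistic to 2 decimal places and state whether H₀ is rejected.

6.21; do not reject

cat          O        E   (O−E)²/E
white       19       16      0.563
teal        51       49      0.082
orange      63       54      1.500
black       48       49      0.020
pink         9       11      0.364
purple      19       25      1.440
magenta     48       56      1.143
brown       60       54      0.667
red         18       21      0.429
Sum = 6.21
df = 8. Since 6.21 < 20.090, we do not reject H₀.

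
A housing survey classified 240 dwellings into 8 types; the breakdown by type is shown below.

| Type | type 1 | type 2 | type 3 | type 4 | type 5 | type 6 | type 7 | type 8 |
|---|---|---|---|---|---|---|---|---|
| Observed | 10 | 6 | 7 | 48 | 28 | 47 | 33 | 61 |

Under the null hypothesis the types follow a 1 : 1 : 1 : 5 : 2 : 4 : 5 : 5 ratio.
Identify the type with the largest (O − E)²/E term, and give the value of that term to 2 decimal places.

Ratio total = 24. Expected counts: 240×1/24 = 10, 240×1/24 = 10, 240×1/24 = 10, 240×5/24 = 50, 240×2/24 = 20, 240×4/24 = 40, 240×5/24 = 50, 240×5/24 = 50.
χ² = (10−10)²/10 + (6−10)²/10 + (7−10)²/10 + (48−50)²/50 + (28−20)²/20 + (47−40)²/40 + (33−50)²/50 + (61−50)²/50
   = 0.000 + 1.600 + 0.900 + 0.080 + 3.200 + 1.225 + 5.780 + 2.420
The largest term is for type 7: 5.78.

type 7, 5.78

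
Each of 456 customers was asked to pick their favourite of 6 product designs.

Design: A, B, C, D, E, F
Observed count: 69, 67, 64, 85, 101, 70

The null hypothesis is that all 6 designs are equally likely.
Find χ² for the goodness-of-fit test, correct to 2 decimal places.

13.37

Expected count for each of the 6 categories: 456/6 = 76.
χ² = (69−76)²/76 + (67−76)²/76 + (64−76)²/76 + (85−76)²/76 + (101−76)²/76 + (70−76)²/76
   = 0.645 + 1.066 + 1.895 + 1.066 + 8.224 + 0.474
Sum = 13.37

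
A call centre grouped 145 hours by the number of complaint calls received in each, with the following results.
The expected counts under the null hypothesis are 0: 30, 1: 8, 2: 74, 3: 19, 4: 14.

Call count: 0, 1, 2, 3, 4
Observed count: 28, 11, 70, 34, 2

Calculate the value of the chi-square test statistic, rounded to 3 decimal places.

0: (28 − 30)²/30 = 4/30 = 0.1333
1: (11 − 8)²/8 = 9/8 = 1.1250
2: (70 − 74)²/74 = 16/74 = 0.2162
3: (34 − 19)²/19 = 225/19 = 11.8421
4: (2 − 14)²/14 = 144/14 = 10.2857
Sum = 23.602

23.602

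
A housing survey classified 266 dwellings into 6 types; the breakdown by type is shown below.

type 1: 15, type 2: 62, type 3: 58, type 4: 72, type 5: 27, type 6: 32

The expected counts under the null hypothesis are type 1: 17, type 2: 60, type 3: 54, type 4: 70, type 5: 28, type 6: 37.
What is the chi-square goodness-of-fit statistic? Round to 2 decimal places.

1.37

cat         O        E   (O−E)²/E
type 1     15       17      0.235
type 2     62       60      0.067
type 3     58       54      0.296
type 4     72       70      0.057
type 5     27       28      0.036
type 6     32       37      0.676
Sum = 1.37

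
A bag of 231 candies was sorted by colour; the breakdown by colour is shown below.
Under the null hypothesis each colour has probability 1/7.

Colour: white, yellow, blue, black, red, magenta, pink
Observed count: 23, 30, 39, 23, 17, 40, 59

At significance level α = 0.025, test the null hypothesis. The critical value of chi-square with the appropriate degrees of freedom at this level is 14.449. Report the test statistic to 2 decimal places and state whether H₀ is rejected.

Expected count for each of the 7 categories: 231/7 = 33.
χ² = (23−33)²/33 + (30−33)²/33 + (39−33)²/33 + (23−33)²/33 + (17−33)²/33 + (40−33)²/33 + (59−33)²/33
   = 3.030 + 0.273 + 1.091 + 3.030 + 7.758 + 1.485 + 20.485
Sum = 37.15
df = 6. Since 37.15 > 14.449, we reject H₀.

37.15; reject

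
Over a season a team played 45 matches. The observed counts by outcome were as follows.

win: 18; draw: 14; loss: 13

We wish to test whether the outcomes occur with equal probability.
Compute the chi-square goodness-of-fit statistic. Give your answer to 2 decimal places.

Under H₀ each category has probability 1/3, so each expected count is 45/3 = 15.
χ² = (18−15)²/15 + (14−15)²/15 + (13−15)²/15
   = 0.600 + 0.067 + 0.267
Sum = 0.93

0.93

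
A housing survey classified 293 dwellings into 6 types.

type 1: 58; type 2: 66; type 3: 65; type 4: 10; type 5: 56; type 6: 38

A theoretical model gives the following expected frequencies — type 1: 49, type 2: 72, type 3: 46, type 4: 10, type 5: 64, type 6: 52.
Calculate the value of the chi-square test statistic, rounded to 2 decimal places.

14.77

χ² = (58−49)²/49 + (66−72)²/72 + (65−46)²/46 + (10−10)²/10 + (56−64)²/64 + (38−52)²/52
   = 1.653 + 0.500 + 7.848 + 0.000 + 1.000 + 3.769
Sum = 14.77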